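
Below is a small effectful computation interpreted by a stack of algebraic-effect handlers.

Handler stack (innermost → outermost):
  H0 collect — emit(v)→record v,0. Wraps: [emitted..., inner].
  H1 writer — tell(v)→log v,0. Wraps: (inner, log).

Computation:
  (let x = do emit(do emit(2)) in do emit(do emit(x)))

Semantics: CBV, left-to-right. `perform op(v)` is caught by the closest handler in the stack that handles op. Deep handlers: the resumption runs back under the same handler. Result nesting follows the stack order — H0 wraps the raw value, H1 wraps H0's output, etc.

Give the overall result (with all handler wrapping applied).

Answer: ([2, 0, 0, 0, 0], ())

Step-by-step:
emit(2) @ H0 ⇒ out+=2
emit(0) @ H0 ⇒ out+=0
emit(0) @ H0 ⇒ out+=0
emit(0) @ H0 ⇒ out+=0
H0 returns [2, 0, 0, 0, 0]
H1 returns ([2, 0, 0, 0, 0], ())
= ([2, 0, 0, 0, 0], ())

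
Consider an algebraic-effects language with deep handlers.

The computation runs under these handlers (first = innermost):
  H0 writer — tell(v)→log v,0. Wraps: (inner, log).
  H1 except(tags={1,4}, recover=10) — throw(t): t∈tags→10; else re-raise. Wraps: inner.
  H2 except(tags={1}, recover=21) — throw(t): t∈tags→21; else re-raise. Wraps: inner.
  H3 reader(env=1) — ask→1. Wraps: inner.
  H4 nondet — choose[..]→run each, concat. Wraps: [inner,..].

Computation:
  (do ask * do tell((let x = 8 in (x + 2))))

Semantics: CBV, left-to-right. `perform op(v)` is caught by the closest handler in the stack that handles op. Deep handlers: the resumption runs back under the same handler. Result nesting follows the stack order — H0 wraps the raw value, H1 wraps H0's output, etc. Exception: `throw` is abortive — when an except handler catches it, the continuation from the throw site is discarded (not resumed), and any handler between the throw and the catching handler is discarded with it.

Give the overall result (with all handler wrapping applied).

Evaluation trace:
ask @ H3 ⇒ 1
tell(10) @ H0 ⇒ log+=10
H0 returns (0, (10))
H1 returns (0, (10))
H2 returns (0, (10))
H3 returns (0, (10))
H4 returns [(0, (10))]
= [(0, (10))]

Answer: [(0, (10))]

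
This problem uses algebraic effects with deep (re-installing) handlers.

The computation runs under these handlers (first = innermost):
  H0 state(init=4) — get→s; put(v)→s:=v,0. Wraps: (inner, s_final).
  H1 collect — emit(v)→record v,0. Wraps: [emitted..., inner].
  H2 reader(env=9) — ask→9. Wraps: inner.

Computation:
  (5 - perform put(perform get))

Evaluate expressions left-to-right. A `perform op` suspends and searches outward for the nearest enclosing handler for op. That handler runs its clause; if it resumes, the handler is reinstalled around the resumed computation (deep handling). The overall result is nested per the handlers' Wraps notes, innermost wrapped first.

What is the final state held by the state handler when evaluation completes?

Step-by-step:
get @ H0 ⇒ 4
put(4) @ H0 ⇒ s:=4
H0 returns (5, 4)
H1 returns [(5, 4)]
H2 returns [(5, 4)]
= [(5, 4)]

Answer: 4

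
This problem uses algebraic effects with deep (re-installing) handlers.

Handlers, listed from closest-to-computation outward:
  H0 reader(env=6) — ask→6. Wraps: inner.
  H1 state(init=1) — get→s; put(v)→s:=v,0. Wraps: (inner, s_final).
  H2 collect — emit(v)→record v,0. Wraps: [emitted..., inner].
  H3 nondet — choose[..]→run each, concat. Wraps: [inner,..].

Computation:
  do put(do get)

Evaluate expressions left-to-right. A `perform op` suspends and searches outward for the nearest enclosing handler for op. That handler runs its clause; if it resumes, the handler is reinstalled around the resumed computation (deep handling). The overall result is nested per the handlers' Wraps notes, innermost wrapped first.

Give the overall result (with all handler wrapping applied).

Step-by-step:
get @ H1 ⇒ 1
put(1) @ H1 ⇒ s:=1
H0 returns 0
H1 returns (0, 1)
H2 returns [(0, 1)]
H3 returns [[(0, 1)]]
= [[(0, 1)]]

Answer: [[(0, 1)]]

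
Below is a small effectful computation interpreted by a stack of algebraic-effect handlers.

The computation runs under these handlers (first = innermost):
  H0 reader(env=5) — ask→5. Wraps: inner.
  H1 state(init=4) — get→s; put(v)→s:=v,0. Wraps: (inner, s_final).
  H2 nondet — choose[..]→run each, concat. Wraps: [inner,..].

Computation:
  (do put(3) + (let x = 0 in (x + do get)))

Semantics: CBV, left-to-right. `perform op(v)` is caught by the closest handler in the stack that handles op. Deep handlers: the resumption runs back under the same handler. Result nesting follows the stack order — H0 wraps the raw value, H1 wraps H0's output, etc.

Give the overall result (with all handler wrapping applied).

Answer: [(3, 3)]

Working:
put(3) @ H1 ⇒ s:=3
get @ H1 ⇒ 3
H0 returns 3
H1 returns (3, 3)
H2 returns [(3, 3)]
= [(3, 3)]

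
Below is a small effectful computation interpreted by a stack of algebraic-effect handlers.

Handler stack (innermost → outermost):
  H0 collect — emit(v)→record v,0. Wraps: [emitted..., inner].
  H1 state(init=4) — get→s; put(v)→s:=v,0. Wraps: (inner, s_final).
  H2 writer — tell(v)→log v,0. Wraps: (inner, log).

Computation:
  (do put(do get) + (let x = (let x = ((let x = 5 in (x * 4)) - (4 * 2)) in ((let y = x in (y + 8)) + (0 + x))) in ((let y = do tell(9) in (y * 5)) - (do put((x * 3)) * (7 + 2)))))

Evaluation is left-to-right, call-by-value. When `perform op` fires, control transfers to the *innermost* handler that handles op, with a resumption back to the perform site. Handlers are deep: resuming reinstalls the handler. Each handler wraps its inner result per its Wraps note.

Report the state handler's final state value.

Answer: 96

Evaluation trace:
get @ H1 ⇒ 4
put(4) @ H1 ⇒ s:=4
tell(9) @ H2 ⇒ log+=9
put(96) @ H1 ⇒ s:=96
H0 returns [0]
H1 returns ([0], 96)
H2 returns (([0], 96), (9))
= (([0], 96), (9))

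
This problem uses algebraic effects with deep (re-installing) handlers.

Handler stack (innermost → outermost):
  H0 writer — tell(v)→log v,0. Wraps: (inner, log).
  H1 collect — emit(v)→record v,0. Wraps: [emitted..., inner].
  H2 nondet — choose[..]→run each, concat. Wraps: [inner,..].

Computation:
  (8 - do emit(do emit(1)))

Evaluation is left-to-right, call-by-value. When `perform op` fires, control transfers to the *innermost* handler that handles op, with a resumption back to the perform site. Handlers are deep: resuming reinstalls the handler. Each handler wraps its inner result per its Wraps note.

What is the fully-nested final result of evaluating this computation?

Answer: [[1, 0, (8, ())]]

Working:
emit(1) @ H1 ⇒ out+=1
emit(0) @ H1 ⇒ out+=0
H0 returns (8, ())
H1 returns [1, 0, (8, ())]
H2 returns [[1, 0, (8, ())]]
= [[1, 0, (8, ())]]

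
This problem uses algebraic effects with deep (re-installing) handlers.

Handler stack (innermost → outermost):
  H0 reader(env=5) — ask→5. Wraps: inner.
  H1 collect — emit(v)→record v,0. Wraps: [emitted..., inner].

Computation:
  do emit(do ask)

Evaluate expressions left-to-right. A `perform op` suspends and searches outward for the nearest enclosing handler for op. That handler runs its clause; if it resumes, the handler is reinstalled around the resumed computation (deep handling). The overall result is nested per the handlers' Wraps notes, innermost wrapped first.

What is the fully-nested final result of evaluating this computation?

Evaluation trace:
ask @ H0 ⇒ 5
emit(5) @ H1 ⇒ out+=5
H0 returns 0
H1 returns [5, 0]
= [5, 0]

Answer: [5, 0]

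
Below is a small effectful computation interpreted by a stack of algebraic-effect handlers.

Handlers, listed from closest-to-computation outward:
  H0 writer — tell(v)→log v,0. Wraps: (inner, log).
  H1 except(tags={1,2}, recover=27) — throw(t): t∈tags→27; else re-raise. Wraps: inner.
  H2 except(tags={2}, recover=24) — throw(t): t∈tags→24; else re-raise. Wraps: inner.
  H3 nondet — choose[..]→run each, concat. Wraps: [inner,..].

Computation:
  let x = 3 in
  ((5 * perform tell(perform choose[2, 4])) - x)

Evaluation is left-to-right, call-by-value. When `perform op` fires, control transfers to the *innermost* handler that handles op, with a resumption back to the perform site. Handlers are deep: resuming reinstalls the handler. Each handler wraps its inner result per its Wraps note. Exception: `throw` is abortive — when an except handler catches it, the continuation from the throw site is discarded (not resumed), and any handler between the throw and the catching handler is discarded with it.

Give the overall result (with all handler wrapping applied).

Evaluation trace:
choose[2, 4] @ H3
  branch[0] choose=2:
    tell(2) @ H0 ⇒ log+=2
    H0 returns (-3, (2))
    H1 returns (-3, (2))
    H2 returns (-3, (2))
    H3 returns [(-3, (2))]
  branch[1] choose=4:
    tell(4) @ H0 ⇒ log+=4
    H0 returns (-3, (4))
    H1 returns (-3, (4))
    H2 returns (-3, (4))
    H3 returns [(-3, (4))]
= [(-3, (2)), (-3, (4))]

Answer: [(-3, (2)), (-3, (4))]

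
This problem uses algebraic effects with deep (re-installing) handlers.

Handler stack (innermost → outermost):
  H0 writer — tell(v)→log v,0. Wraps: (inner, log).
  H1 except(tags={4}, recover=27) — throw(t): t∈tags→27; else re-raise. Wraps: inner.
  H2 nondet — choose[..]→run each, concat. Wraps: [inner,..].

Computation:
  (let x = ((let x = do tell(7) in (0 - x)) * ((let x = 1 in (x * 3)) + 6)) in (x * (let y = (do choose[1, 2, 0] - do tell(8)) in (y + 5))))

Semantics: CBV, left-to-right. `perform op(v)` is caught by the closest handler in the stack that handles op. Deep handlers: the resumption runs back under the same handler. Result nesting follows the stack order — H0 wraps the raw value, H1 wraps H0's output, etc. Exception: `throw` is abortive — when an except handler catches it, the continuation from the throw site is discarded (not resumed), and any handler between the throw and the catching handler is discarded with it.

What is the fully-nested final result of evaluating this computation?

Answer: [(0, (7, 8)), (0, (7, 8)), (0, (7, 8))]

Evaluation trace:
tell(7) @ H0 ⇒ log+=7
choose[1, 2, 0] @ H2
  branch[0] choose=1:
    tell(8) @ H0 ⇒ log+=8
    H0 returns (0, (7, 8))
    H1 returns (0, (7, 8))
    H2 returns [(0, (7, 8))]
  branch[1] choose=2:
    tell(8) @ H0 ⇒ log+=8
    H0 returns (0, (7, 8))
    H1 returns (0, (7, 8))
    H2 returns [(0, (7, 8))]
  branch[2] choose=0:
    tell(8) @ H0 ⇒ log+=8
    H0 returns (0, (7, 8))
    H1 returns (0, (7, 8))
    H2 returns [(0, (7, 8))]
= [(0, (7, 8)), (0, (7, 8)), (0, (7, 8))]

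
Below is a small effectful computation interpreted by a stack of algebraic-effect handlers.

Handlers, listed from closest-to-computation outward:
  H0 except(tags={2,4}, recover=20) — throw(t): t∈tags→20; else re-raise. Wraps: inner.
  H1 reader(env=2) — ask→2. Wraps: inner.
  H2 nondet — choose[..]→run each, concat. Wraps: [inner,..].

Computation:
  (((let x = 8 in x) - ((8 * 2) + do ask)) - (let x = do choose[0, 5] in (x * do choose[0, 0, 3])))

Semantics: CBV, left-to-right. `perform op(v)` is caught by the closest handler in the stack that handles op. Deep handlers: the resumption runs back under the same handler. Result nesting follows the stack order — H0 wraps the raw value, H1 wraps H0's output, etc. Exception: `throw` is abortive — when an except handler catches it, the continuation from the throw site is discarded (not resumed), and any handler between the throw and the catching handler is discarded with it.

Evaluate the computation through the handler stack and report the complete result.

Step-by-step:
ask @ H1 ⇒ 2
choose[0, 5] @ H2
  branch[0] choose=0:
    choose[0, 0, 3] @ H2
      branch[0] choose=0:
        H0 returns -10
        H1 returns -10
        H2 returns [-10]
      branch[1] choose=0:
        H0 returns -10
        H1 returns -10
        H2 returns [-10]
      branch[2] choose=3:
        H0 returns -10
        H1 returns -10
        H2 returns [-10]
  branch[1] choose=5:
    choose[0, 0, 3] @ H2
      branch[0] choose=0:
        H0 returns -10
        H1 returns -10
        H2 returns [-10]
      branch[1] choose=0:
        H0 returns -10
        H1 returns -10
        H2 returns [-10]
      branch[2] choose=3:
        H0 returns -25
        H1 returns -25
        H2 returns [-25]
= [-10, -10, -10, -10, -10, -25]

Answer: [-10, -10, -10, -10, -10, -25]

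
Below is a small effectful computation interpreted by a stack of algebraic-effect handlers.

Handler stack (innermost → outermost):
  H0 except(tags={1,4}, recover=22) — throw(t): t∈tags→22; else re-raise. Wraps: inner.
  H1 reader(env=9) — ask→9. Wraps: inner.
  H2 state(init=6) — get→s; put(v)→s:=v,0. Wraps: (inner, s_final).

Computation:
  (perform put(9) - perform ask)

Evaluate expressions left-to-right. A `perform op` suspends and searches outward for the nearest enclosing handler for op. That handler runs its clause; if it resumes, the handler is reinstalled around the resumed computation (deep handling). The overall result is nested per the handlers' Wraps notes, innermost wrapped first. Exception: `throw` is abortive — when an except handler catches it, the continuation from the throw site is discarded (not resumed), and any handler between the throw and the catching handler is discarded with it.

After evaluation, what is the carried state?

Step-by-step:
put(9) @ H2 ⇒ s:=9
ask @ H1 ⇒ 9
H0 returns -9
H1 returns -9
H2 returns (-9, 9)
= (-9, 9)

Answer: 9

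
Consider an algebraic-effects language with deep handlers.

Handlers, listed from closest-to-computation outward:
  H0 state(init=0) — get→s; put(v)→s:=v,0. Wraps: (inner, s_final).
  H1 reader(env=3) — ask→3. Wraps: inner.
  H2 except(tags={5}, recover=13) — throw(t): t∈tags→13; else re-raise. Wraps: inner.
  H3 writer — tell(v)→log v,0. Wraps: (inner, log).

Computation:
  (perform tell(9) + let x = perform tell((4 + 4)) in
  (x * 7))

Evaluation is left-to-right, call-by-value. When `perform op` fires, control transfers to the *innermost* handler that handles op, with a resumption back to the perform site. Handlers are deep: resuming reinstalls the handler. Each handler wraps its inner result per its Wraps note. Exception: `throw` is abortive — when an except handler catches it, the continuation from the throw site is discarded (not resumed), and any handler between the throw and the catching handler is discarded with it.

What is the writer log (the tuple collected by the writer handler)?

Answer: (9, 8)

Evaluation trace:
tell(9) @ H3 ⇒ log+=9
tell(8) @ H3 ⇒ log+=8
H0 returns (0, 0)
H1 returns (0, 0)
H2 returns (0, 0)
H3 returns ((0, 0), (9, 8))
= ((0, 0), (9, 8))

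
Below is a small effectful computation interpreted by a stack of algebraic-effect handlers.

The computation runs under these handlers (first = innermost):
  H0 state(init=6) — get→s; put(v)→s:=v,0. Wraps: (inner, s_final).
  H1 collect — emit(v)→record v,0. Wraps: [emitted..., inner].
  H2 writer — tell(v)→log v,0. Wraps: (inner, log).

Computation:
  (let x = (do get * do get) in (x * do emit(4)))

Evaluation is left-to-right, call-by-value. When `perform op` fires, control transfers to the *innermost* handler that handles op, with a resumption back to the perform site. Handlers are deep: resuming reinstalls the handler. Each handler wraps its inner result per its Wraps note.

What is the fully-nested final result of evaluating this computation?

Answer: ([4, (0, 6)], ())

Step-by-step:
get @ H0 ⇒ 6
get @ H0 ⇒ 6
emit(4) @ H1 ⇒ out+=4
H0 returns (0, 6)
H1 returns [4, (0, 6)]
H2 returns ([4, (0, 6)], ())
= ([4, (0, 6)], ())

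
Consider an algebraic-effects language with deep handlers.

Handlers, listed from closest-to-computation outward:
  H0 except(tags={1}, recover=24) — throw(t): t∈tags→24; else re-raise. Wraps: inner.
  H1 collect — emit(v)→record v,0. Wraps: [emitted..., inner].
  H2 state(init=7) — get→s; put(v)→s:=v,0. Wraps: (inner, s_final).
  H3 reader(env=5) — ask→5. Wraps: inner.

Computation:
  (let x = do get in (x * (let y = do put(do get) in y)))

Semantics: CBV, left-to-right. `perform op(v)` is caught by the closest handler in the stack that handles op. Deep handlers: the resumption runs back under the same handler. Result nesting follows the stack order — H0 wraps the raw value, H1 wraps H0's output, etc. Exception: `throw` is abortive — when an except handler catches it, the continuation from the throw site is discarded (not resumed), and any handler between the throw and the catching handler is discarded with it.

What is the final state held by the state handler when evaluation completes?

Answer: 7

Step-by-step:
get @ H2 ⇒ 7
get @ H2 ⇒ 7
put(7) @ H2 ⇒ s:=7
H0 returns 0
H1 returns [0]
H2 returns ([0], 7)
H3 returns ([0], 7)
= ([0], 7)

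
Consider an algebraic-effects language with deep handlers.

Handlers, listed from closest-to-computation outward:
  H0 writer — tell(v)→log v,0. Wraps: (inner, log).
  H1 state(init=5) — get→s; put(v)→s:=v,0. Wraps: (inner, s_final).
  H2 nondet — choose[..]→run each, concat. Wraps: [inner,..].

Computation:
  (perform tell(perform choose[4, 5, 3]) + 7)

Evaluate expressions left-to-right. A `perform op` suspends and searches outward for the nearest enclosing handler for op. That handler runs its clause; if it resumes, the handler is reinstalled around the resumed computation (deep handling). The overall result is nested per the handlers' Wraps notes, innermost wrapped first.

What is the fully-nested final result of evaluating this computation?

Answer: [((7, (4)), 5), ((7, (5)), 5), ((7, (3)), 5)]

Evaluation trace:
choose[4, 5, 3] @ H2
  branch[0] choose=4:
    tell(4) @ H0 ⇒ log+=4
    H0 returns (7, (4))
    H1 returns ((7, (4)), 5)
    H2 returns [((7, (4)), 5)]
  branch[1] choose=5:
    tell(5) @ H0 ⇒ log+=5
    H0 returns (7, (5))
    H1 returns ((7, (5)), 5)
    H2 returns [((7, (5)), 5)]
  branch[2] choose=3:
    tell(3) @ H0 ⇒ log+=3
    H0 returns (7, (3))
    H1 returns ((7, (3)), 5)
    H2 returns [((7, (3)), 5)]
= [((7, (4)), 5), ((7, (5)), 5), ((7, (3)), 5)]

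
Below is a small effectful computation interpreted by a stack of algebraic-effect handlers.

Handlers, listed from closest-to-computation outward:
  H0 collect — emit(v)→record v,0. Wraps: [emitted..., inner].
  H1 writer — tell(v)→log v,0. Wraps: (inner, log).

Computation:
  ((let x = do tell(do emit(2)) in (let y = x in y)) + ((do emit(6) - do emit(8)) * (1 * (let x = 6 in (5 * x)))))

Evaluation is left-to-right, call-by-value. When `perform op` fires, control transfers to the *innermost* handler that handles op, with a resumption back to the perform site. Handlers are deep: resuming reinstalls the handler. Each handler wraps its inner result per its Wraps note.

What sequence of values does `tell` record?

Answer: (0)

Evaluation trace:
emit(2) @ H0 ⇒ out+=2
tell(0) @ H1 ⇒ log+=0
emit(6) @ H0 ⇒ out+=6
emit(8) @ H0 ⇒ out+=8
H0 returns [2, 6, 8, 0]
H1 returns ([2, 6, 8, 0], (0))
= ([2, 6, 8, 0], (0))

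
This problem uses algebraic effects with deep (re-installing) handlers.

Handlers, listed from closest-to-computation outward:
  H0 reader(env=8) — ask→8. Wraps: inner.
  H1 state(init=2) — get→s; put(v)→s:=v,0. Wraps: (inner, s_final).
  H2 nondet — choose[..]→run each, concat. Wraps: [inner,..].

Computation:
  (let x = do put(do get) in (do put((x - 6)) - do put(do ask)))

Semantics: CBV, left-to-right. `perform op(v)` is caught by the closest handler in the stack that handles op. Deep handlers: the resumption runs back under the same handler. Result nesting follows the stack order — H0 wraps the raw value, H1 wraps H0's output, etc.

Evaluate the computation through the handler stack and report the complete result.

Evaluation trace:
get @ H1 ⇒ 2
put(2) @ H1 ⇒ s:=2
put(-6) @ H1 ⇒ s:=-6
ask @ H0 ⇒ 8
put(8) @ H1 ⇒ s:=8
H0 returns 0
H1 returns (0, 8)
H2 returns [(0, 8)]
= [(0, 8)]

Answer: [(0, 8)]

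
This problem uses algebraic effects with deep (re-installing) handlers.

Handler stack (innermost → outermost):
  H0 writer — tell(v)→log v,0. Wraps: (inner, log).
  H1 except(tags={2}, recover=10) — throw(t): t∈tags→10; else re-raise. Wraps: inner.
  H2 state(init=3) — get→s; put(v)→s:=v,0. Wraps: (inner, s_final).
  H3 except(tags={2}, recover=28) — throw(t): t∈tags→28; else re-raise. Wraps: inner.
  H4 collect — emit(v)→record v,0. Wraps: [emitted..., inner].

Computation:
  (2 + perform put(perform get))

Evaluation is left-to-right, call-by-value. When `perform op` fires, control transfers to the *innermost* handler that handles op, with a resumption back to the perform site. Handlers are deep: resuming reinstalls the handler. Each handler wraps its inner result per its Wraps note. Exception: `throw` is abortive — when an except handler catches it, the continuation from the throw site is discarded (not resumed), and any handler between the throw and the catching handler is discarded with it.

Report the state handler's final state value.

Answer: 3

Evaluation trace:
get @ H2 ⇒ 3
put(3) @ H2 ⇒ s:=3
H0 returns (2, ())
H1 returns (2, ())
H2 returns ((2, ()), 3)
H3 returns ((2, ()), 3)
H4 returns [((2, ()), 3)]
= [((2, ()), 3)]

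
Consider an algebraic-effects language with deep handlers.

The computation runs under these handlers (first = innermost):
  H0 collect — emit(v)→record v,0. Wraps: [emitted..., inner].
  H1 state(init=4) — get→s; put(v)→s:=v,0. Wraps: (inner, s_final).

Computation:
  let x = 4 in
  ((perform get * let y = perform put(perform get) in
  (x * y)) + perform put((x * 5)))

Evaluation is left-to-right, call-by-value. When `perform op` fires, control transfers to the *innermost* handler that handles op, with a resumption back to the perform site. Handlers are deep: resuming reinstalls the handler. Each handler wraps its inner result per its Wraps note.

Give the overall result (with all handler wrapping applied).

Answer: ([0], 20)

Step-by-step:
get @ H1 ⇒ 4
get @ H1 ⇒ 4
put(4) @ H1 ⇒ s:=4
put(20) @ H1 ⇒ s:=20
H0 returns [0]
H1 returns ([0], 20)
= ([0], 20)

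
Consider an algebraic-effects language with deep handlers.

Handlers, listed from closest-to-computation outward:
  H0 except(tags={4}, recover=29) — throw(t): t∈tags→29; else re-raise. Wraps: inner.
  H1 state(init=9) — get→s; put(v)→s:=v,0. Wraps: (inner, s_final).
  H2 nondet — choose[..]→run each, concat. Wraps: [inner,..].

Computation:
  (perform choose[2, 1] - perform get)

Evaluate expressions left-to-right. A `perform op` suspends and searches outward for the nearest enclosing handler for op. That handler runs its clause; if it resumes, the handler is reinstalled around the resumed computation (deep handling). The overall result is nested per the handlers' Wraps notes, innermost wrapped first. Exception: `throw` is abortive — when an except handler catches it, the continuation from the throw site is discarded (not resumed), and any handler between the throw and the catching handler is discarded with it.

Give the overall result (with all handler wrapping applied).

Step-by-step:
choose[2, 1] @ H2
  branch[0] choose=2:
    get @ H1 ⇒ 9
    H0 returns -7
    H1 returns (-7, 9)
    H2 returns [(-7, 9)]
  branch[1] choose=1:
    get @ H1 ⇒ 9
    H0 returns -8
    H1 returns (-8, 9)
    H2 returns [(-8, 9)]
= [(-7, 9), (-8, 9)]

Answer: [(-7, 9), (-8, 9)]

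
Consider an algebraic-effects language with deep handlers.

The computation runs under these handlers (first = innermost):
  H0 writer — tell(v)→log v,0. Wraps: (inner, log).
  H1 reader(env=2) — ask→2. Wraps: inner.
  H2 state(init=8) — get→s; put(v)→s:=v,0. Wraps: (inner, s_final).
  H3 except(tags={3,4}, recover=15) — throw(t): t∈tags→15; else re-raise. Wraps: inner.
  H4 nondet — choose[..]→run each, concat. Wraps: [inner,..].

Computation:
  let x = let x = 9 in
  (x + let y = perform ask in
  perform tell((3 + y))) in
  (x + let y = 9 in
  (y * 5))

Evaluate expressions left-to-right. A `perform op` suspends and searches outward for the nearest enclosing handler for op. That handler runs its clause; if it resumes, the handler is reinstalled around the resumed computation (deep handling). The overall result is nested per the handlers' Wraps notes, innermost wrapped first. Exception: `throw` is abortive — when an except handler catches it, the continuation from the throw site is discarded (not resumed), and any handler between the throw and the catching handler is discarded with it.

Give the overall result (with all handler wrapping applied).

Evaluation trace:
ask @ H1 ⇒ 2
tell(5) @ H0 ⇒ log+=5
H0 returns (54, (5))
H1 returns (54, (5))
H2 returns ((54, (5)), 8)
H3 returns ((54, (5)), 8)
H4 returns [((54, (5)), 8)]
= [((54, (5)), 8)]

Answer: [((54, (5)), 8)]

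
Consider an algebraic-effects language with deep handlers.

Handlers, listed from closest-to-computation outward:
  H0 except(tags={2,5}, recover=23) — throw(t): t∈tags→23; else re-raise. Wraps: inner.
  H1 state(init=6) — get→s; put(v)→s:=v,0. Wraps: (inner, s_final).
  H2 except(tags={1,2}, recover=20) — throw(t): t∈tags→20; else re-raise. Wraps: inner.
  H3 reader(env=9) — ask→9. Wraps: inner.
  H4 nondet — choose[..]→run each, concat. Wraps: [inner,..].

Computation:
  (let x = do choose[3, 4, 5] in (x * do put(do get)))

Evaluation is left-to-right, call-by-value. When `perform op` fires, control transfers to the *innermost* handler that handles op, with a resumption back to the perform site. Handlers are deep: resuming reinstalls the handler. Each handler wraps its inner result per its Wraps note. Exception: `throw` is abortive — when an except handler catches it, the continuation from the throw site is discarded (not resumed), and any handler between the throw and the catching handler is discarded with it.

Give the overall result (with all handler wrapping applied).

Step-by-step:
choose[3, 4, 5] @ H4
  branch[0] choose=3:
    get @ H1 ⇒ 6
    put(6) @ H1 ⇒ s:=6
    H0 returns 0
    H1 returns (0, 6)
    H2 returns (0, 6)
    H3 returns (0, 6)
    H4 returns [(0, 6)]
  branch[1] choose=4:
    get @ H1 ⇒ 6
    put(6) @ H1 ⇒ s:=6
    H0 returns 0
    H1 returns (0, 6)
    H2 returns (0, 6)
    H3 returns (0, 6)
    H4 returns [(0, 6)]
  branch[2] choose=5:
    get @ H1 ⇒ 6
    put(6) @ H1 ⇒ s:=6
    H0 returns 0
    H1 returns (0, 6)
    H2 returns (0, 6)
    H3 returns (0, 6)
    H4 returns [(0, 6)]
= [(0, 6), (0, 6), (0, 6)]

Answer: [(0, 6), (0, 6), (0, 6)]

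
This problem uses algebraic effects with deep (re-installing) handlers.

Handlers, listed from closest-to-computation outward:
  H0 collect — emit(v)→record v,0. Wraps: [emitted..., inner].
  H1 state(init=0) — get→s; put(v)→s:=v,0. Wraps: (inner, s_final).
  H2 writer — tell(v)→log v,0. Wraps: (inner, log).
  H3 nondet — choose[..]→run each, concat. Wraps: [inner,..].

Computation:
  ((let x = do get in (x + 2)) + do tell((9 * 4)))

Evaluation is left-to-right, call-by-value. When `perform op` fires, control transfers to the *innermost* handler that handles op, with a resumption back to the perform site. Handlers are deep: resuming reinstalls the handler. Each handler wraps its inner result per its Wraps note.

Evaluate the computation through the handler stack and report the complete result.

Answer: [(([2], 0), (36))]

Step-by-step:
get @ H1 ⇒ 0
tell(36) @ H2 ⇒ log+=36
H0 returns [2]
H1 returns ([2], 0)
H2 returns (([2], 0), (36))
H3 returns [(([2], 0), (36))]
= [(([2], 0), (36))]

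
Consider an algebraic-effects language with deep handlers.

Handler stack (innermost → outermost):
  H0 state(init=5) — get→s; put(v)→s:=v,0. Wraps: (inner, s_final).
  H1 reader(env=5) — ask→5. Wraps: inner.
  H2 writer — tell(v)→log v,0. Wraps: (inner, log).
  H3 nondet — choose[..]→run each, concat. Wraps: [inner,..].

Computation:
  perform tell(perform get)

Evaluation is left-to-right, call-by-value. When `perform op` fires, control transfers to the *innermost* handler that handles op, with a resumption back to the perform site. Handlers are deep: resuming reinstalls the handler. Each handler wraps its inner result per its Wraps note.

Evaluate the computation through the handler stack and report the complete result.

Step-by-step:
get @ H0 ⇒ 5
tell(5) @ H2 ⇒ log+=5
H0 returns (0, 5)
H1 returns (0, 5)
H2 returns ((0, 5), (5))
H3 returns [((0, 5), (5))]
= [((0, 5), (5))]

Answer: [((0, 5), (5))]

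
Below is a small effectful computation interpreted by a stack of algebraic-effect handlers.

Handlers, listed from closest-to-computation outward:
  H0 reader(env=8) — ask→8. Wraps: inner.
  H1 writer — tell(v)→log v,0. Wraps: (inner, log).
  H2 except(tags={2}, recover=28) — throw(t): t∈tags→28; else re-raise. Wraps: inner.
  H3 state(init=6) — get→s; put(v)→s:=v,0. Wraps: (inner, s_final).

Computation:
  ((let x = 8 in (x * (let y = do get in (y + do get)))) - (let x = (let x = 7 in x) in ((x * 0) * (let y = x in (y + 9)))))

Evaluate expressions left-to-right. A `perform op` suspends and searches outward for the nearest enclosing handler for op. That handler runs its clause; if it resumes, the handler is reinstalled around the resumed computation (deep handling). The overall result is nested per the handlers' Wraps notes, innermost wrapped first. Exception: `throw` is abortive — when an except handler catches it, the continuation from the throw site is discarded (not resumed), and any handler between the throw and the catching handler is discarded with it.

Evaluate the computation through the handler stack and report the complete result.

Answer: ((96, ()), 6)

Step-by-step:
get @ H3 ⇒ 6
get @ H3 ⇒ 6
H0 returns 96
H1 returns (96, ())
H2 returns (96, ())
H3 returns ((96, ()), 6)
= ((96, ()), 6)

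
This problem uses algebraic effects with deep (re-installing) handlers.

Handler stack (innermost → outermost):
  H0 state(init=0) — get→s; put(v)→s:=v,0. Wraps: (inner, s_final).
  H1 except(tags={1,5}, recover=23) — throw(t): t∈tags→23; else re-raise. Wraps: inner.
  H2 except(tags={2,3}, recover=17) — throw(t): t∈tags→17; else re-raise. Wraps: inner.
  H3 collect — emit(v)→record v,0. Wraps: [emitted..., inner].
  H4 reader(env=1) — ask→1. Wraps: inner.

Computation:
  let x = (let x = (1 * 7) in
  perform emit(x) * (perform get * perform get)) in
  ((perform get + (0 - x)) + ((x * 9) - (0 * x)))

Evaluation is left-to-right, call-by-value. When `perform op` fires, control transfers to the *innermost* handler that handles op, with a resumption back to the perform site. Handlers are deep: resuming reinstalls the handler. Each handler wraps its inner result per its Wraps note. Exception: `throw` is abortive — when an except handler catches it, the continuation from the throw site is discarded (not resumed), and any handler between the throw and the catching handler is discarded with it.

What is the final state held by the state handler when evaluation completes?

Answer: 0

Working:
emit(7) @ H3 ⇒ out+=7
get @ H0 ⇒ 0
get @ H0 ⇒ 0
get @ H0 ⇒ 0
H0 returns (0, 0)
H1 returns (0, 0)
H2 returns (0, 0)
H3 returns [7, (0, 0)]
H4 returns [7, (0, 0)]
= [7, (0, 0)]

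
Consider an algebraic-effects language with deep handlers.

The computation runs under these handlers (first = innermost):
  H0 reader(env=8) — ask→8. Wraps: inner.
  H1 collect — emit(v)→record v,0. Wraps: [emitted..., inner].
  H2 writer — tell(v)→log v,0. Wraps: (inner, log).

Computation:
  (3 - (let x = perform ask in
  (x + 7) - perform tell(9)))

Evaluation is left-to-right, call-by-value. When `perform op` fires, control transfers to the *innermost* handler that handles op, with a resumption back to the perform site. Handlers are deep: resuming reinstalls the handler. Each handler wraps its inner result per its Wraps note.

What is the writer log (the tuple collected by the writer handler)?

Evaluation trace:
ask @ H0 ⇒ 8
tell(9) @ H2 ⇒ log+=9
H0 returns -12
H1 returns [-12]
H2 returns ([-12], (9))
= ([-12], (9))

Answer: (9)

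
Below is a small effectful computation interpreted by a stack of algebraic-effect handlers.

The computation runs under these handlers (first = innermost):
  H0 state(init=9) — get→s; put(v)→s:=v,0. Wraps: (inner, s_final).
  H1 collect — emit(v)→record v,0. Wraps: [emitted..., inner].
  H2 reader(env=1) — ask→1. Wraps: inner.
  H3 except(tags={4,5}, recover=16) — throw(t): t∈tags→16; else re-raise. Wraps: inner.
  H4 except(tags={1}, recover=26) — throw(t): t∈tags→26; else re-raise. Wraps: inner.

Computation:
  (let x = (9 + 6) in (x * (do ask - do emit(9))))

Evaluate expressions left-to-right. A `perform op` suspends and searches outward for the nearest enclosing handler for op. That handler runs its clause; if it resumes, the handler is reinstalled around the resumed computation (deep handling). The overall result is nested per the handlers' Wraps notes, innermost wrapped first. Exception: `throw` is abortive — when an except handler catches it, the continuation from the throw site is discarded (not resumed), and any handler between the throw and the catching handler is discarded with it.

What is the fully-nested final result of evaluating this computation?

Evaluation trace:
ask @ H2 ⇒ 1
emit(9) @ H1 ⇒ out+=9
H0 returns (15, 9)
H1 returns [9, (15, 9)]
H2 returns [9, (15, 9)]
H3 returns [9, (15, 9)]
H4 returns [9, (15, 9)]
= [9, (15, 9)]

Answer: [9, (15, 9)]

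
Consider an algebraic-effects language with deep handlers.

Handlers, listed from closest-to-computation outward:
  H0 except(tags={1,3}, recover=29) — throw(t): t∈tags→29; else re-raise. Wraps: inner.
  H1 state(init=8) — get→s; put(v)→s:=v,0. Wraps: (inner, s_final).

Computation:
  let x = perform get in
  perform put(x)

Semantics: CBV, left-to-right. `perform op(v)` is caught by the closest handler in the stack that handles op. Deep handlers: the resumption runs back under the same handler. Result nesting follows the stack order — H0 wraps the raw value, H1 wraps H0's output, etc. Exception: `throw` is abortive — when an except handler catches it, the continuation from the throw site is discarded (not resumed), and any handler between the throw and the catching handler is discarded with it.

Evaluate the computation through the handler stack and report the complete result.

Answer: (0, 8)

Evaluation trace:
get @ H1 ⇒ 8
put(8) @ H1 ⇒ s:=8
H0 returns 0
H1 returns (0, 8)
= (0, 8)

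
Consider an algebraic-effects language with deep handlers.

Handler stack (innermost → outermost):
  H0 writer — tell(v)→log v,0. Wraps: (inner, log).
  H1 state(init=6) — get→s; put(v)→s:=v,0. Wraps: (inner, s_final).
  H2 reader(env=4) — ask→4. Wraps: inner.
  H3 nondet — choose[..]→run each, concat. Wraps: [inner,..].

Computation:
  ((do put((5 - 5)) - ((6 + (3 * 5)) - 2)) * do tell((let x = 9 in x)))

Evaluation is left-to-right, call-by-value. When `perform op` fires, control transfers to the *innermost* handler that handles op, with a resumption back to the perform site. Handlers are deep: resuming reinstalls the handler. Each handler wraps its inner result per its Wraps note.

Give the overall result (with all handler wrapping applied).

Answer: [((0, (9)), 0)]

Working:
put(0) @ H1 ⇒ s:=0
tell(9) @ H0 ⇒ log+=9
H0 returns (0, (9))
H1 returns ((0, (9)), 0)
H2 returns ((0, (9)), 0)
H3 returns [((0, (9)), 0)]
= [((0, (9)), 0)]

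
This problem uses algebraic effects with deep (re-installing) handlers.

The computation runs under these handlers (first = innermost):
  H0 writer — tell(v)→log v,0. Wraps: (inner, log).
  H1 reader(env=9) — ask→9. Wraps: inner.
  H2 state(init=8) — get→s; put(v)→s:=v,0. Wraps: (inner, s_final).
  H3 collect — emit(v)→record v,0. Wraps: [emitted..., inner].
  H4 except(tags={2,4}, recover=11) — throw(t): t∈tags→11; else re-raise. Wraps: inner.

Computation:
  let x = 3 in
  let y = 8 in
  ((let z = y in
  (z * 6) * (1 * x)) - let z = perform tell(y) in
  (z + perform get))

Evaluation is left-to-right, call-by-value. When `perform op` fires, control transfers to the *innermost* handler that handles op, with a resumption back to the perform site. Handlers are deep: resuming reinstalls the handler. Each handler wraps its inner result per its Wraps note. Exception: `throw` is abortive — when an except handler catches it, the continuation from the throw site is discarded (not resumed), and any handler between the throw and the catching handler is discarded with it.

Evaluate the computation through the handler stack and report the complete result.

Working:
tell(8) @ H0 ⇒ log+=8
get @ H2 ⇒ 8
H0 returns (136, (8))
H1 returns (136, (8))
H2 returns ((136, (8)), 8)
H3 returns [((136, (8)), 8)]
H4 returns [((136, (8)), 8)]
= [((136, (8)), 8)]

Answer: [((136, (8)), 8)]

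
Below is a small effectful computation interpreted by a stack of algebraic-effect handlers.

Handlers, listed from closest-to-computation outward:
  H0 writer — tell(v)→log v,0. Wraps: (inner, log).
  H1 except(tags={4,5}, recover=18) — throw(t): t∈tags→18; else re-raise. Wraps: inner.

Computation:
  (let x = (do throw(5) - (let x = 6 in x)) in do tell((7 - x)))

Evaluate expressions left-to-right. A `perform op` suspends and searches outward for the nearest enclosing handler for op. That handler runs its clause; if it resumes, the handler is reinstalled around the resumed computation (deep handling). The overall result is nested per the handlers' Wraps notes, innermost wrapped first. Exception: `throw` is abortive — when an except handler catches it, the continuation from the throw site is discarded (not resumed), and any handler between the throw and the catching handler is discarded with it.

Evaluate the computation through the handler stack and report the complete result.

Answer: 18

Step-by-step:
throw(5) @ H1 caught ⇒ 18
= 18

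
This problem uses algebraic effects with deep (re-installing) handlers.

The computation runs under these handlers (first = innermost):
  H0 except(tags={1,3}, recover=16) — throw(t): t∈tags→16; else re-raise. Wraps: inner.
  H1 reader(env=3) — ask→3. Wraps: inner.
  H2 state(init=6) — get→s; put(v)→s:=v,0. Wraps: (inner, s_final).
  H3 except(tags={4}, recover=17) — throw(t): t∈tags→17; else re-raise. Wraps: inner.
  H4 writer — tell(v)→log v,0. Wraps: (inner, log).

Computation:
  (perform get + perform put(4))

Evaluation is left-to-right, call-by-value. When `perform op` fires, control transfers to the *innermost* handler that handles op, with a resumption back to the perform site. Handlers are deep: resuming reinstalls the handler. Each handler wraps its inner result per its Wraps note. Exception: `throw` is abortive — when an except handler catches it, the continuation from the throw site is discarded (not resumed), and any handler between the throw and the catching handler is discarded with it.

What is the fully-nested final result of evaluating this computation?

Answer: ((6, 4), ())

Evaluation trace:
get @ H2 ⇒ 6
put(4) @ H2 ⇒ s:=4
H0 returns 6
H1 returns 6
H2 returns (6, 4)
H3 returns (6, 4)
H4 returns ((6, 4), ())
= ((6, 4), ())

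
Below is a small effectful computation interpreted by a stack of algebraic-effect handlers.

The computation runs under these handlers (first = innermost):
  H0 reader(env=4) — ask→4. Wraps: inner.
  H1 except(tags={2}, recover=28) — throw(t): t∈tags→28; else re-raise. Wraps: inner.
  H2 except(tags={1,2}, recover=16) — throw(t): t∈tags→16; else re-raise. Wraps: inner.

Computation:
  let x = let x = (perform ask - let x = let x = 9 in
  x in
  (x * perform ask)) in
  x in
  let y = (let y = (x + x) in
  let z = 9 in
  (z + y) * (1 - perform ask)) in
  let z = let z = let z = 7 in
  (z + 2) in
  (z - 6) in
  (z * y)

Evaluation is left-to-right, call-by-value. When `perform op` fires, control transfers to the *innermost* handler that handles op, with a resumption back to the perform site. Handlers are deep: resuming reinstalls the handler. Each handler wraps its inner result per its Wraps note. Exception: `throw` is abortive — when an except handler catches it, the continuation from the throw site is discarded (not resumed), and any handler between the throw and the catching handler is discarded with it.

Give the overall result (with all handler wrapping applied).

Evaluation trace:
ask @ H0 ⇒ 4
ask @ H0 ⇒ 4
ask @ H0 ⇒ 4
H0 returns 495
H1 returns 495
H2 returns 495
= 495

Answer: 495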